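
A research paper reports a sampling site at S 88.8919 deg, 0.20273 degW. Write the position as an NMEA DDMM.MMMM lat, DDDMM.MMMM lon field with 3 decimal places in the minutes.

φ: minutes = (88.891900 − 88) × 60 = 53.51400
Longitude: 0° + 0.202730 × 60 = 0° 12.16380′

8853.514,S / 00012.164,W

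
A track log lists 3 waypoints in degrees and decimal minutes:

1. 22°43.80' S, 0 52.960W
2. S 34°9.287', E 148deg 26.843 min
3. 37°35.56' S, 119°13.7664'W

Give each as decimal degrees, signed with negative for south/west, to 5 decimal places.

Point 1:
  φ: 22 + 43.8/60 = 22.730000
  S ⇒ negate
  Longitude: 52.96′ = 0.882667°; total 0.882667
  hemisphere W, so the sign is −
Point 2:
  Latitude: 34 + 9.287/60 = 34.154783
  S ⇒ negate
  Lon: 148 + 26.843/60 = 148.447383
  E → positive
Point 3:
  φ: 37 + 35.56/60 = 37.592667
  hemisphere S, so the sign is −
  Longitude: 119 + 13.7664/60 = 119.229440
  W → negative

1. -22.73000, -0.88267
2. -34.15478, 148.44738
3. -37.59267, -119.22944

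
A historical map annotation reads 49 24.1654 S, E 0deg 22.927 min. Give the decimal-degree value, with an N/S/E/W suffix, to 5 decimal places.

φ: 24.1654′ = 0.402757°; total 49.402757
Lon: 0 + 22.927/60 = 0.382117

49.40276° S, 0.38212° E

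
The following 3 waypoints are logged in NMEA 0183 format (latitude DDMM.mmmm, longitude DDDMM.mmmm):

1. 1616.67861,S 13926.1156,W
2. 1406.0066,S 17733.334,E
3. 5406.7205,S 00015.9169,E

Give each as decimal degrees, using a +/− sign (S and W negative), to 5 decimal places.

1. -16.27798, -139.43526
2. -14.10011, 177.55557
3. -54.11201, 0.26528

Point 1:
  φ: degrees = first 2 digits = 16, minutes = 16.67861; 16 + 16.67861/60 = 16.277977
  S → negative
  Lon: split at 3 digits → 139° and 26.1156′; 139 + 26.1156/60 = 139.435260
  hemisphere W, so the sign is −
Point 2:
  φ: split at 2 digits → 14° and 6.0066′; 14 + 6.0066/60 = 14.100110
  S → negative
  Longitude: split at 3 digits → 177° and 33.334′; 177 + 33.334/60 = 177.555567
  E ⇒ keep positive
Point 3:
  φ: degrees = first 2 digits = 54, minutes = 6.7205; 54 + 6.7205/60 = 54.112008
  S → negative
  Lon: split at 3 digits → 000° and 15.9169′; 0 + 15.9169/60 = 0.265282
  E ⇒ keep positive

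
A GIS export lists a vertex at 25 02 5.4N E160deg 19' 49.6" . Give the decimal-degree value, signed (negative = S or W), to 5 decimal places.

φ: 2′ + 5.4″ = 2.09000′; 25 + 2.09000/60 = 25.034833
N ⇒ keep positive
λ: 160° + 19/60 + 49.6/3600 = 160 + 0.316667 + 0.013778 = 160.330444
E ⇒ keep positive

25.03483, 160.33044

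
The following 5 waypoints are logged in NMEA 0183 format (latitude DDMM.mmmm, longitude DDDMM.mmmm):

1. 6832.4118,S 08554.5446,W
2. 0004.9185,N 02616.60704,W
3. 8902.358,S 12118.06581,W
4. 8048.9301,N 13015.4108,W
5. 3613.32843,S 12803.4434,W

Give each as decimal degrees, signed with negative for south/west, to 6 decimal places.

Point 1:
  Lat: split at 2 digits → 68° and 32.4118′; 68 + 32.4118/60 = 68.5401967
  hemisphere S, so the sign is −
  Lon: split at 3 digits → 085° and 54.5446′; 85 + 54.5446/60 = 85.9090767
  W ⇒ negate
Point 2:
  Lat: degrees = first 2 digits = 0, minutes = 4.9185; 0 + 4.9185/60 = 0.0819750
  N → positive
  Longitude: degrees = first 3 digits = 26, minutes = 16.60704; 26 + 16.60704/60 = 26.2767840
  W ⇒ negate
Point 3:
  Latitude: degrees = first 2 digits = 89, minutes = 2.358; 89 + 2.358/60 = 89.0393000
  S → negative
  λ: split at 3 digits → 121° and 18.06581′; 121 + 18.06581/60 = 121.3010968
  W → negative
Point 4:
  Latitude: degrees = first 2 digits = 80, minutes = 48.9301; 80 + 48.9301/60 = 80.8155017
  N → positive
  λ: split at 3 digits → 130° and 15.4108′; 130 + 15.4108/60 = 130.2568467
  W → negative
Point 5:
  Latitude: split at 2 digits → 36° and 13.32843′; 36 + 13.32843/60 = 36.2221405
  S → negative
  Longitude: split at 3 digits → 128° and 3.4434′; 128 + 3.4434/60 = 128.0573900
  W → negative

1. -68.540197, -85.909077
2. 0.081975, -26.276784
3. -89.039300, -121.301097
4. 80.815502, -130.256847
5. -36.222141, -128.057390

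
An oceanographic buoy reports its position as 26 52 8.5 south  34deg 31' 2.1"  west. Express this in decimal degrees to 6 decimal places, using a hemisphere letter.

26.869028° S, 34.517250° W

Lat: 52′ + 8.5″ = 52.14167′; 26 + 52.14167/60 = 26.8690278
λ: 34° + 31/60 + 2.1/3600 = 34 + 0.516667 + 0.000583 = 34.5172500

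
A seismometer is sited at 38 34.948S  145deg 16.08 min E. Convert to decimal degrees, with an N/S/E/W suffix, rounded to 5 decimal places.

38.58247° S, 145.26800° E

Latitude: 38 + 34.948/60 = 38.582467
Lon: 145 + 16.08/60 = 145.268000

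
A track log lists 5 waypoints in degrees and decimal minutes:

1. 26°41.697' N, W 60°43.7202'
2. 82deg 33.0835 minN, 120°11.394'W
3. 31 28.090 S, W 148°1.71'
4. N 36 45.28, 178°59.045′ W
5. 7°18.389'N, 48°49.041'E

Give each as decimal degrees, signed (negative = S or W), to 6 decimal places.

1. 26.694950, -60.728670
2. 82.551392, -120.189900
3. -31.468167, -148.028500
4. 36.754667, -178.984083
5. 7.306483, 48.817350

Point 1:
  Lat: 41.697′ = 0.694950°; total 26.6949500
  N → positive
  λ: 60 + 43.7202/60 = 60.7286700
  hemisphere W, so the sign is −
Point 2:
  Lat: 33.0835′ = 0.551392°; total 82.5513917
  N ⇒ keep positive
  Longitude: 120 + 11.394/60 = 120.1899000
  W ⇒ negate
Point 3:
  Latitude: 28.09′ = 0.468167°; total 31.4681667
  S ⇒ negate
  λ: 1.71′ = 0.028500°; total 148.0285000
  hemisphere W, so the sign is −
Point 4:
  Lat: 45.28′ = 0.754667°; total 36.7546667
  N → positive
  Lon: 178 + 59.045/60 = 178.9840833
  hemisphere W, so the sign is −
Point 5:
  Lat: 7 + 18.389/60 = 7.3064833
  N ⇒ keep positive
  λ: 48 + 49.041/60 = 48.8173500
  E ⇒ keep positive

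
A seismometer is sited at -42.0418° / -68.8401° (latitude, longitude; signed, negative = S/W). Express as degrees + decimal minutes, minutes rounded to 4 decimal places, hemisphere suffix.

Latitude is negative → S; |value| = 42.041800
φ: fractional part 0.041800 → 2.508000 minutes
Longitude is negative → W; |value| = 68.840100
Longitude: 68° + 0.840100 × 60 = 68° 50.406000′

42° 2.5080′ S, 68° 50.4060′ W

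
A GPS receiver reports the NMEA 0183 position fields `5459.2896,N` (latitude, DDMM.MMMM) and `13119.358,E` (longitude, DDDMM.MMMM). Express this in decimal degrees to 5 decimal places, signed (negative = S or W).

54.98816, 131.32263

Lat: split at 2 digits → 54° and 59.2896′; 54 + 59.2896/60 = 54.988160
N → positive
Lon: split at 3 digits → 131° and 19.358′; 131 + 19.358/60 = 131.322633
E → positive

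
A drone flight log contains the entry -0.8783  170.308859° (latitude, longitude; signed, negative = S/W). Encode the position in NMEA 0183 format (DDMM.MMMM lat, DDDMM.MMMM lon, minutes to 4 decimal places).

Latitude is negative → S; |value| = 0.878300
Latitude: 0° + 0.878300 × 60 = 0° 52.698000′
Longitude: 170° + 0.308859 × 60 = 170° 18.531540′

0052.6980,S / 17018.5315,E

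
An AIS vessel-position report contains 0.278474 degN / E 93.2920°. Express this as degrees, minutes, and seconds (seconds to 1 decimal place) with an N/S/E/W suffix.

Lat: 0.278474° → 16.70844′; 0.70844 × 60 = 42.506″
λ: whole degrees 93; 17.52000′ → 17′ and 31.200″

0°16′42.5″ N, 93°17′31.2″ E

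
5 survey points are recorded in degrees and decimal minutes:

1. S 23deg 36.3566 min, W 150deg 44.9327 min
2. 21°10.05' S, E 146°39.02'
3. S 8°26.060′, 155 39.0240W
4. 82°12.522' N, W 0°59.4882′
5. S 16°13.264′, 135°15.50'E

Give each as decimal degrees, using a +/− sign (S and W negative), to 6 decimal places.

1. -23.605943, -150.748878
2. -21.167500, 146.650333
3. -8.434333, -155.650400
4. 82.208700, -0.991470
5. -16.221067, 135.258333

Point 1:
  φ: 36.3566′ = 0.605943°; total 23.6059433
  hemisphere S, so the sign is −
  λ: 44.9327′ = 0.748878°; total 150.7488783
  hemisphere W, so the sign is −
Point 2:
  φ: 10.05′ = 0.167500°; total 21.1675000
  S → negative
  Longitude: 39.02′ = 0.650333°; total 146.6503333
  E ⇒ keep positive
Point 3:
  φ: 8 + 26.06/60 = 8.4343333
  hemisphere S, so the sign is −
  Longitude: 39.024′ = 0.650400°; total 155.6504000
  W ⇒ negate
Point 4:
  φ: 12.522′ = 0.208700°; total 82.2087000
  N ⇒ keep positive
  Longitude: 59.4882′ = 0.991470°; total 0.9914700
  W → negative
Point 5:
  Lat: 16 + 13.264/60 = 16.2210667
  hemisphere S, so the sign is −
  Lon: 135 + 15.5/60 = 135.2583333
  E ⇒ keep positive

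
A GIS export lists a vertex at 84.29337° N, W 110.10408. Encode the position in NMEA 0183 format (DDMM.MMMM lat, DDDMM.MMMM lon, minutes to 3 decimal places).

8417.602,N / 11006.245,W

Lat: fractional part 0.293370 → 17.60220 minutes
Longitude: minutes = (110.104080 − 110) × 60 = 6.24480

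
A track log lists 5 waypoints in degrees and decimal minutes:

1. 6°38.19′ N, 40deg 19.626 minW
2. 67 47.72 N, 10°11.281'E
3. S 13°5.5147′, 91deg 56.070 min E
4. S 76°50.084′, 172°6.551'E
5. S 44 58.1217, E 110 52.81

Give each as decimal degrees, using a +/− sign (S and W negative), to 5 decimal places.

Point 1:
  Lat: 38.19′ = 0.636500°; total 6.636500
  N → positive
  λ: 19.626′ = 0.327100°; total 40.327100
  W → negative
Point 2:
  Latitude: 67 + 47.72/60 = 67.795333
  N → positive
  Lon: 11.281′ = 0.188017°; total 10.188017
  E ⇒ keep positive
Point 3:
  φ: 5.5147′ = 0.091912°; total 13.091912
  hemisphere S, so the sign is −
  Lon: 91 + 56.07/60 = 91.934500
  E ⇒ keep positive
Point 4:
  Latitude: 50.084′ = 0.834733°; total 76.834733
  S → negative
  Lon: 6.551′ = 0.109183°; total 172.109183
  E → positive
Point 5:
  Latitude: 44 + 58.1217/60 = 44.968695
  S → negative
  Longitude: 110 + 52.81/60 = 110.880167
  E ⇒ keep positive

1. 6.63650, -40.32710
2. 67.79533, 10.18802
3. -13.09191, 91.93450
4. -76.83473, 172.10918
5. -44.96870, 110.88017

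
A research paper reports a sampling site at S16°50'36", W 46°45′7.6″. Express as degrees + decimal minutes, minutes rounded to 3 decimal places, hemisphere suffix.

16° 50.600′ S, 46° 45.127′ W

φ: 50 + 36/60 = 50.60000′
Lon: seconds/60 = 0.12667; minutes = 45 + 0.12667 = 45.12667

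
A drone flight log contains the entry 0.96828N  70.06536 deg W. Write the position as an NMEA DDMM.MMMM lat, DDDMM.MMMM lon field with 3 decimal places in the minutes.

Latitude: fractional part 0.968280 → 58.09680 minutes
λ: minutes = (70.065360 − 70) × 60 = 3.92160

0058.097,N / 07003.922,W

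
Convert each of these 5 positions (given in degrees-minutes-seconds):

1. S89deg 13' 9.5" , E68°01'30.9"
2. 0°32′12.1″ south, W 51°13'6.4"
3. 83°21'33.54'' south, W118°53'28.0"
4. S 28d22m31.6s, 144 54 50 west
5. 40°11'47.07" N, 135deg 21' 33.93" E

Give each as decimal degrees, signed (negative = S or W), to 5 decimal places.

1. -89.21931, 68.02525
2. -0.53669, -51.21844
3. -83.35932, -118.89111
4. -28.37544, -144.91389
5. 40.19641, 135.35943

Point 1:
  φ: 13′ + 9.5″ = 13.15833′; 89 + 13.15833/60 = 89.219306
  S → negative
  λ: 68° + 1/60 + 30.9/3600 = 68 + 0.016667 + 0.008583 = 68.025250
  E ⇒ keep positive
Point 2:
  Latitude: 0° + 32/60 + 12.1/3600 = 0 + 0.533333 + 0.003361 = 0.536694
  S → negative
  λ: 51 + 13/60 + 6.4/3600 = 51.218444
  hemisphere W, so the sign is −
Point 3:
  Latitude: 83 + 21/60 + 33.54/3600 = 83.359317
  S ⇒ negate
  Longitude: 53′ + 28″ = 53.46667′; 118 + 53.46667/60 = 118.891111
  W → negative
Point 4:
  Lat: 28 + 22/60 + 31.6/3600 = 28.375444
  hemisphere S, so the sign is −
  Longitude: 144° + 54/60 + 50/3600 = 144 + 0.900000 + 0.013889 = 144.913889
  hemisphere W, so the sign is −
Point 5:
  φ: 40° + 11/60 + 47.07/3600 = 40 + 0.183333 + 0.013075 = 40.196408
  N ⇒ keep positive
  Longitude: 135° + 21/60 + 33.93/3600 = 135 + 0.350000 + 0.009425 = 135.359425
  E ⇒ keep positive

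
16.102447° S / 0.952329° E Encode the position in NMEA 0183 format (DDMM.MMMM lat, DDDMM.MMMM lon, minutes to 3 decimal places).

Latitude: 16° + 0.102447 × 60 = 16° 6.14682′
Longitude: minutes = (0.952329 − 0) × 60 = 57.13974

1606.147,S / 00057.140,E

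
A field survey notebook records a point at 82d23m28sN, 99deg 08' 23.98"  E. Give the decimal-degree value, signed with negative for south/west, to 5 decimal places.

82.39111, 99.13999

Latitude: 82° + 23/60 + 28/3600 = 82 + 0.383333 + 0.007778 = 82.391111
N → positive
Lon: 99 + 8/60 + 23.98/3600 = 99.139994
E ⇒ keep positive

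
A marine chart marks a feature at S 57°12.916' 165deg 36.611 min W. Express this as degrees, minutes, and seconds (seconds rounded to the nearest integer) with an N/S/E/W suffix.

57°12′55″ S, 165°36′37″ W

φ: 12.91600′ → 12′ and 0.91600 × 60 = 54.96″
Longitude: fractional minutes 0.61100 × 60 = 36.66″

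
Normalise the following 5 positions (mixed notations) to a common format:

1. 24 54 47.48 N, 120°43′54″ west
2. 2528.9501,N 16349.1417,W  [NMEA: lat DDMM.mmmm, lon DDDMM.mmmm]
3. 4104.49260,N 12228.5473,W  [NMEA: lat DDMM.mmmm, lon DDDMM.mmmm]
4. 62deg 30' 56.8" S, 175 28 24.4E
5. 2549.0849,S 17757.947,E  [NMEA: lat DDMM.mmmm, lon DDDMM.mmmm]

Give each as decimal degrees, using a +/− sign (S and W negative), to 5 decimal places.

Point 1:
  Latitude: 54′ + 47.48″ = 54.79133′; 24 + 54.79133/60 = 24.913189
  N → positive
  Lon: 120° + 43/60 + 54/3600 = 120 + 0.716667 + 0.015000 = 120.731667
  W ⇒ negate
Point 2:
  Latitude: degrees = first 2 digits = 25, minutes = 28.9501; 25 + 28.9501/60 = 25.482502
  N ⇒ keep positive
  Lon: degrees = first 3 digits = 163, minutes = 49.1417; 163 + 49.1417/60 = 163.819028
  W ⇒ negate
Point 3:
  Latitude: degrees = first 2 digits = 41, minutes = 4.4926; 41 + 4.4926/60 = 41.074877
  N ⇒ keep positive
  λ: split at 3 digits → 122° and 28.5473′; 122 + 28.5473/60 = 122.475788
  W ⇒ negate
Point 4:
  φ: 30′ + 56.8″ = 30.94667′; 62 + 30.94667/60 = 62.515778
  S → negative
  Longitude: 28′ + 24.4″ = 28.40667′; 175 + 28.40667/60 = 175.473444
  E → positive
Point 5:
  Lat: degrees = first 2 digits = 25, minutes = 49.0849; 25 + 49.0849/60 = 25.818082
  S ⇒ negate
  λ: split at 3 digits → 177° and 57.947′; 177 + 57.947/60 = 177.965783
  E ⇒ keep positive

1. 24.91319, -120.73167
2. 25.48250, -163.81903
3. 41.07488, -122.47579
4. -62.51578, 175.47344
5. -25.81808, 177.96578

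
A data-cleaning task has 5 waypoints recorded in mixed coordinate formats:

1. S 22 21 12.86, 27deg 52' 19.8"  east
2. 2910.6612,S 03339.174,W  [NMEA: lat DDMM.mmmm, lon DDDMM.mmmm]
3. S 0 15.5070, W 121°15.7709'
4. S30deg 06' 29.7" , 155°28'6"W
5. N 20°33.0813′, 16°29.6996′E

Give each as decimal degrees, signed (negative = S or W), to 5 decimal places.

1. -22.35357, 27.87217
2. -29.17769, -33.65290
3. -0.25845, -121.26285
4. -30.10825, -155.46833
5. 20.55136, 16.49499

Point 1:
  φ: 21′ + 12.86″ = 21.21433′; 22 + 21.21433/60 = 22.353572
  S → negative
  Lon: 27° + 52/60 + 19.8/3600 = 27 + 0.866667 + 0.005500 = 27.872167
  E → positive
Point 2:
  Latitude: degrees = first 2 digits = 29, minutes = 10.6612; 29 + 10.6612/60 = 29.177687
  S ⇒ negate
  λ: split at 3 digits → 033° and 39.174′; 33 + 39.174/60 = 33.652900
  hemisphere W, so the sign is −
Point 3:
  φ: 15.507′ = 0.258450°; total 0.258450
  S ⇒ negate
  Longitude: 15.7709′ = 0.262848°; total 121.262848
  W ⇒ negate
Point 4:
  Lat: 30° + 6/60 + 29.7/3600 = 30 + 0.100000 + 0.008250 = 30.108250
  hemisphere S, so the sign is −
  λ: 155 + 28/60 + 6/3600 = 155.468333
  W ⇒ negate
Point 5:
  Lat: 20 + 33.0813/60 = 20.551355
  N → positive
  Longitude: 29.6996′ = 0.494993°; total 16.494993
  E → positive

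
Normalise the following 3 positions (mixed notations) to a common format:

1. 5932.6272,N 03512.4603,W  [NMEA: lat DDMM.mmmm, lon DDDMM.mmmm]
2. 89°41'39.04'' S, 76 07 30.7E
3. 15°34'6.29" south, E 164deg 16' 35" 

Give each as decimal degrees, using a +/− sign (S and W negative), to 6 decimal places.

Point 1:
  Latitude: degrees = first 2 digits = 59, minutes = 32.6272; 59 + 32.6272/60 = 59.5437867
  N ⇒ keep positive
  Lon: degrees = first 3 digits = 35, minutes = 12.4603; 35 + 12.4603/60 = 35.2076717
  hemisphere W, so the sign is −
Point 2:
  Latitude: 89° + 41/60 + 39.04/3600 = 89 + 0.683333 + 0.010844 = 89.6941778
  hemisphere S, so the sign is −
  Lon: 76° + 7/60 + 30.7/3600 = 76 + 0.116667 + 0.008528 = 76.1251944
  E ⇒ keep positive
Point 3:
  Lat: 15 + 34/60 + 6.29/3600 = 15.5684139
  S → negative
  Longitude: 164 + 16/60 + 35/3600 = 164.2763889
  E ⇒ keep positive

1. 59.543787, -35.207672
2. -89.694178, 76.125194
3. -15.568414, 164.276389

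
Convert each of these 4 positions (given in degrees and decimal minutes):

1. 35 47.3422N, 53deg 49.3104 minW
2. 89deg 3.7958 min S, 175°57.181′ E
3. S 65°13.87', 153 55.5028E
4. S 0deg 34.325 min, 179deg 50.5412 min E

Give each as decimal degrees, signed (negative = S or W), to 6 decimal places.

Point 1:
  Latitude: 47.3422′ = 0.789037°; total 35.7890367
  N → positive
  Lon: 49.3104′ = 0.821840°; total 53.8218400
  W → negative
Point 2:
  Lat: 3.7958′ = 0.063263°; total 89.0632633
  S ⇒ negate
  λ: 175 + 57.181/60 = 175.9530167
  E ⇒ keep positive
Point 3:
  φ: 65 + 13.87/60 = 65.2311667
  hemisphere S, so the sign is −
  λ: 55.5028′ = 0.925047°; total 153.9250467
  E ⇒ keep positive
Point 4:
  Lat: 0 + 34.325/60 = 0.5720833
  S ⇒ negate
  λ: 179 + 50.5412/60 = 179.8423533
  E ⇒ keep positive

1. 35.789037, -53.821840
2. -89.063263, 175.953017
3. -65.231167, 153.925047
4. -0.572083, 179.842353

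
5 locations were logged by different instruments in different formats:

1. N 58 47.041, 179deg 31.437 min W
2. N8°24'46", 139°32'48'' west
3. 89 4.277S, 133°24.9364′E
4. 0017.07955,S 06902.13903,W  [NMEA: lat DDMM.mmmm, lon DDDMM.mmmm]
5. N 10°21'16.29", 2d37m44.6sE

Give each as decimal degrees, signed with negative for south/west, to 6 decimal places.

Point 1:
  Lat: 58 + 47.041/60 = 58.7840167
  N ⇒ keep positive
  λ: 31.437′ = 0.523950°; total 179.5239500
  W → negative
Point 2:
  Latitude: 8 + 24/60 + 46/3600 = 8.4127778
  N ⇒ keep positive
  Lon: 139 + 32/60 + 48/3600 = 139.5466667
  W → negative
Point 3:
  Latitude: 4.277′ = 0.071283°; total 89.0712833
  S ⇒ negate
  Lon: 133 + 24.9364/60 = 133.4156067
  E → positive
Point 4:
  Latitude: split at 2 digits → 00° and 17.07955′; 0 + 17.07955/60 = 0.2846592
  S → negative
  Longitude: split at 3 digits → 069° and 2.13903′; 69 + 2.13903/60 = 69.0356505
  W ⇒ negate
Point 5:
  φ: 10° + 21/60 + 16.29/3600 = 10 + 0.350000 + 0.004525 = 10.3545250
  N → positive
  Longitude: 2 + 37/60 + 44.6/3600 = 2.6290556
  E → positive

1. 58.784017, -179.523950
2. 8.412778, -139.546667
3. -89.071283, 133.415607
4. -0.284659, -69.035651
5. 10.354525, 2.629056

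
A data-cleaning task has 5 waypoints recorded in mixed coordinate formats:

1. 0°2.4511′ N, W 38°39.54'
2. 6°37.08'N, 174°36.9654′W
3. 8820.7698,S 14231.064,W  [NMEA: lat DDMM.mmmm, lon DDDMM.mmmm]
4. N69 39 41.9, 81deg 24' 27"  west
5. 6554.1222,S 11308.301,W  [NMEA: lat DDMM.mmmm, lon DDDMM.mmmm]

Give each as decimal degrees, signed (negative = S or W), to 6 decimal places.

1. 0.040852, -38.659000
2. 6.618000, -174.616090
3. -88.346163, -142.517733
4. 69.661639, -81.407500
5. -65.902037, -113.138350

Point 1:
  φ: 0 + 2.4511/60 = 0.0408517
  N → positive
  λ: 39.54′ = 0.659000°; total 38.6590000
  W ⇒ negate
Point 2:
  φ: 6 + 37.08/60 = 6.6180000
  N → positive
  Longitude: 36.9654′ = 0.616090°; total 174.6160900
  hemisphere W, so the sign is −
Point 3:
  Lat: split at 2 digits → 88° and 20.7698′; 88 + 20.7698/60 = 88.3461633
  hemisphere S, so the sign is −
  Longitude: degrees = first 3 digits = 142, minutes = 31.064; 142 + 31.064/60 = 142.5177333
  hemisphere W, so the sign is −
Point 4:
  φ: 69 + 39/60 + 41.9/3600 = 69.6616389
  N → positive
  Longitude: 81° + 24/60 + 27/3600 = 81 + 0.400000 + 0.007500 = 81.4075000
  W → negative
Point 5:
  Latitude: degrees = first 2 digits = 65, minutes = 54.1222; 65 + 54.1222/60 = 65.9020367
  S → negative
  Lon: degrees = first 3 digits = 113, minutes = 8.301; 113 + 8.301/60 = 113.1383500
  W ⇒ negate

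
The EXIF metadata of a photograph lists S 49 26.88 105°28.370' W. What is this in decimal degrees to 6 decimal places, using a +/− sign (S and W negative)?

-49.448000, -105.472833

Lat: 26.88′ = 0.448000°; total 49.4480000
S ⇒ negate
Longitude: 28.37′ = 0.472833°; total 105.4728333
W ⇒ negate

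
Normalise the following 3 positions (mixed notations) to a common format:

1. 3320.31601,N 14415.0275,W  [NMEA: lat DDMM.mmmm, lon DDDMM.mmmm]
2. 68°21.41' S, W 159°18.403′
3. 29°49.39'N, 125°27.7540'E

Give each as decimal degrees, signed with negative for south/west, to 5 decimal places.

1. 33.33860, -144.25046
2. -68.35683, -159.30672
3. 29.82317, 125.46257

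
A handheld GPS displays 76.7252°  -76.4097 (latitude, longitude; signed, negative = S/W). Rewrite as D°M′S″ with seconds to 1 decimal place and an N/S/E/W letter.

Lat: whole degrees 76; 43.51200′ → 43′ and 30.720″
Longitude is negative → W; |value| = 76.409700
Longitude: whole degrees 76; 24.58200′ → 24′ and 34.920″

76°43′30.7″ N, 76°24′34.9″ W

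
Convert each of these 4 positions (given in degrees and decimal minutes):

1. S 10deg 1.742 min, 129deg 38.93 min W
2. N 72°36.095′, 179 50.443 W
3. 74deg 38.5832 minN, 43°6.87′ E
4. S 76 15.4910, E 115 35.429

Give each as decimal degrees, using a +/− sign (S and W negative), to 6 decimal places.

Point 1:
  Lat: 10 + 1.742/60 = 10.0290333
  S ⇒ negate
  λ: 38.93′ = 0.648833°; total 129.6488333
  W → negative
Point 2:
  Lat: 36.095′ = 0.601583°; total 72.6015833
  N → positive
  λ: 50.443′ = 0.840717°; total 179.8407167
  hemisphere W, so the sign is −
Point 3:
  φ: 74 + 38.5832/60 = 74.6430533
  N ⇒ keep positive
  Longitude: 6.87′ = 0.114500°; total 43.1145000
  E ⇒ keep positive
Point 4:
  Lat: 15.491′ = 0.258183°; total 76.2581833
  S ⇒ negate
  Lon: 35.429′ = 0.590483°; total 115.5904833
  E ⇒ keep positive

1. -10.029033, -129.648833
2. 72.601583, -179.840717
3. 74.643053, 43.114500
4. -76.258183, 115.590483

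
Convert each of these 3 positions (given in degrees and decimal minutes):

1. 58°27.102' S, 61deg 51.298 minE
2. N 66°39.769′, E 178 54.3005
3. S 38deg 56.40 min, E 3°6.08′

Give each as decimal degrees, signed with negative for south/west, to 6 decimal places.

Point 1:
  φ: 27.102′ = 0.451700°; total 58.4517000
  hemisphere S, so the sign is −
  Longitude: 61 + 51.298/60 = 61.8549667
  E ⇒ keep positive
Point 2:
  Lat: 39.769′ = 0.662817°; total 66.6628167
  N ⇒ keep positive
  Lon: 178 + 54.3005/60 = 178.9050083
  E ⇒ keep positive
Point 3:
  Latitude: 56.4′ = 0.940000°; total 38.9400000
  hemisphere S, so the sign is −
  Lon: 6.08′ = 0.101333°; total 3.1013333
  E ⇒ keep positive

1. -58.451700, 61.854967
2. 66.662817, 178.905008
3. -38.940000, 3.101333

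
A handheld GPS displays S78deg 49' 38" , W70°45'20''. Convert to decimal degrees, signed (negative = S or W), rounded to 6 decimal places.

-78.827222, -70.755556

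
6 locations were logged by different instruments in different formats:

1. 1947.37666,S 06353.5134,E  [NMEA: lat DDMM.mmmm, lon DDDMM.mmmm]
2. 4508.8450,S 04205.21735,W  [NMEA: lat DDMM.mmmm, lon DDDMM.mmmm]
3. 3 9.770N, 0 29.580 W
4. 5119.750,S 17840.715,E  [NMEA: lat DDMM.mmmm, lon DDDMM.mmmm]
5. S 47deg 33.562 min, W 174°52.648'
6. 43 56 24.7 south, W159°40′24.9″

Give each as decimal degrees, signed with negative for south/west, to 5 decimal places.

Point 1:
  Latitude: split at 2 digits → 19° and 47.37666′; 19 + 47.37666/60 = 19.789611
  S ⇒ negate
  λ: degrees = first 3 digits = 63, minutes = 53.5134; 63 + 53.5134/60 = 63.891890
  E → positive
Point 2:
  φ: degrees = first 2 digits = 45, minutes = 8.845; 45 + 8.845/60 = 45.147417
  S → negative
  Longitude: degrees = first 3 digits = 42, minutes = 5.21735; 42 + 5.21735/60 = 42.086956
  hemisphere W, so the sign is −
Point 3:
  Latitude: 9.77′ = 0.162833°; total 3.162833
  N ⇒ keep positive
  λ: 0 + 29.58/60 = 0.493000
  hemisphere W, so the sign is −
Point 4:
  Latitude: degrees = first 2 digits = 51, minutes = 19.75; 51 + 19.75/60 = 51.329167
  hemisphere S, so the sign is −
  λ: degrees = first 3 digits = 178, minutes = 40.715; 178 + 40.715/60 = 178.678583
  E ⇒ keep positive
Point 5:
  Lat: 47 + 33.562/60 = 47.559367
  S → negative
  Longitude: 174 + 52.648/60 = 174.877467
  hemisphere W, so the sign is −
Point 6:
  Lat: 56′ + 24.7″ = 56.41167′; 43 + 56.41167/60 = 43.940194
  S → negative
  Longitude: 40′ + 24.9″ = 40.41500′; 159 + 40.41500/60 = 159.673583
  W ⇒ negate

1. -19.78961, 63.89189
2. -45.14742, -42.08696
3. 3.16283, -0.49300
4. -51.32917, 178.67858
5. -47.55937, -174.87747
6. -43.94019, -159.67358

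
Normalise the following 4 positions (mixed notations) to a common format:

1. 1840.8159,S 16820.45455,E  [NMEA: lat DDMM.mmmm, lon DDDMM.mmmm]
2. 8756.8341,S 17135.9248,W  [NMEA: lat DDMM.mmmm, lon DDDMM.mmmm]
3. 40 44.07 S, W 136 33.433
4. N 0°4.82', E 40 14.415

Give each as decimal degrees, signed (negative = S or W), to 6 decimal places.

1. -18.680265, 168.340909
2. -87.947235, -171.598747
3. -40.734500, -136.557217
4. 0.080333, 40.240250

Point 1:
  Lat: degrees = first 2 digits = 18, minutes = 40.8159; 18 + 40.8159/60 = 18.6802650
  S ⇒ negate
  Lon: split at 3 digits → 168° and 20.45455′; 168 + 20.45455/60 = 168.3409092
  E → positive
Point 2:
  Latitude: split at 2 digits → 87° and 56.8341′; 87 + 56.8341/60 = 87.9472350
  S ⇒ negate
  Longitude: split at 3 digits → 171° and 35.9248′; 171 + 35.9248/60 = 171.5987467
  hemisphere W, so the sign is −
Point 3:
  Latitude: 40 + 44.07/60 = 40.7345000
  S ⇒ negate
  λ: 33.433′ = 0.557217°; total 136.5572167
  hemisphere W, so the sign is −
Point 4:
  φ: 4.82′ = 0.080333°; total 0.0803333
  N → positive
  Lon: 40 + 14.415/60 = 40.2402500
  E ⇒ keep positive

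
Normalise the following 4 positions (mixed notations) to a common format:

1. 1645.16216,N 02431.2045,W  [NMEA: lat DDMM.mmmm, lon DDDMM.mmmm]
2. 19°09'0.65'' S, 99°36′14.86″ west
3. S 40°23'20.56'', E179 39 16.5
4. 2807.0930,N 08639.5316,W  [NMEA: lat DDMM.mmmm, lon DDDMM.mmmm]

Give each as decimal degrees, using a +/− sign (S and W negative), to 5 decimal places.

Point 1:
  Latitude: degrees = first 2 digits = 16, minutes = 45.16216; 16 + 45.16216/60 = 16.752703
  N ⇒ keep positive
  λ: split at 3 digits → 024° and 31.2045′; 24 + 31.2045/60 = 24.520075
  W ⇒ negate
Point 2:
  Latitude: 9′ + 0.65″ = 9.01083′; 19 + 9.01083/60 = 19.150181
  S → negative
  λ: 99 + 36/60 + 14.86/3600 = 99.604128
  hemisphere W, so the sign is −
Point 3:
  φ: 40° + 23/60 + 20.56/3600 = 40 + 0.383333 + 0.005711 = 40.389044
  S → negative
  Longitude: 39′ + 16.5″ = 39.27500′; 179 + 39.27500/60 = 179.654583
  E ⇒ keep positive
Point 4:
  φ: degrees = first 2 digits = 28, minutes = 7.093; 28 + 7.093/60 = 28.118217
  N → positive
  Longitude: split at 3 digits → 086° and 39.5316′; 86 + 39.5316/60 = 86.658860
  W ⇒ negate

1. 16.75270, -24.52008
2. -19.15018, -99.60413
3. -40.38904, 179.65458
4. 28.11822, -86.65886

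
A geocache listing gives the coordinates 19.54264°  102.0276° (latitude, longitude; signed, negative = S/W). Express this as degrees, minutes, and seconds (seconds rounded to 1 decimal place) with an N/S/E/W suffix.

19°32′33.5″ N, 102°01′39.4″ E

φ: 0.542640 × 60 = 32.55840′ → 32′, remainder × 60 = 33.504″
Lon: whole degrees 102; 1.65600′ → 1′ and 39.360″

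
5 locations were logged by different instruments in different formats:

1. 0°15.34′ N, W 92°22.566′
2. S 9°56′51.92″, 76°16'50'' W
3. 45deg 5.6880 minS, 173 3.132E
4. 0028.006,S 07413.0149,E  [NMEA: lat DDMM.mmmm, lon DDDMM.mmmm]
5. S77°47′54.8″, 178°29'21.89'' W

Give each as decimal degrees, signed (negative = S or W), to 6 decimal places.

1. 0.255667, -92.376100
2. -9.947756, -76.280556
3. -45.094800, 173.052200
4. -0.466767, 74.216915
5. -77.798556, -178.489414

Point 1:
  Latitude: 0 + 15.34/60 = 0.2556667
  N → positive
  Longitude: 92 + 22.566/60 = 92.3761000
  W ⇒ negate
Point 2:
  Latitude: 9 + 56/60 + 51.92/3600 = 9.9477556
  S ⇒ negate
  Longitude: 16′ + 50″ = 16.83333′; 76 + 16.83333/60 = 76.2805556
  hemisphere W, so the sign is −
Point 3:
  Latitude: 5.688′ = 0.094800°; total 45.0948000
  S ⇒ negate
  Longitude: 3.132′ = 0.052200°; total 173.0522000
  E ⇒ keep positive
Point 4:
  φ: degrees = first 2 digits = 0, minutes = 28.006; 0 + 28.006/60 = 0.4667667
  hemisphere S, so the sign is −
  Longitude: split at 3 digits → 074° and 13.0149′; 74 + 13.0149/60 = 74.2169150
  E ⇒ keep positive
Point 5:
  Lat: 77° + 47/60 + 54.8/3600 = 77 + 0.783333 + 0.015222 = 77.7985556
  hemisphere S, so the sign is −
  Lon: 29′ + 21.89″ = 29.36483′; 178 + 29.36483/60 = 178.4894139
  W ⇒ negate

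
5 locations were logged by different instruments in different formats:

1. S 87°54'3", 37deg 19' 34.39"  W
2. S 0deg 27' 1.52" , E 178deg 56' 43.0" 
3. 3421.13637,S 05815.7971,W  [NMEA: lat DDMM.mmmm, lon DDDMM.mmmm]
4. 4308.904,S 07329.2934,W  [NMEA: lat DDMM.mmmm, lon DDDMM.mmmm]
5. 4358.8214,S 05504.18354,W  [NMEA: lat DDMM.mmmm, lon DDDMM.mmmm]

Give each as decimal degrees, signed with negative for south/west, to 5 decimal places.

Point 1:
  φ: 87° + 54/60 + 3/3600 = 87 + 0.900000 + 0.000833 = 87.900833
  S ⇒ negate
  Longitude: 19′ + 34.39″ = 19.57317′; 37 + 19.57317/60 = 37.326219
  W → negative
Point 2:
  Lat: 0 + 27/60 + 1.52/3600 = 0.450422
  S ⇒ negate
  λ: 56′ + 43″ = 56.71667′; 178 + 56.71667/60 = 178.945278
  E ⇒ keep positive
Point 3:
  Latitude: degrees = first 2 digits = 34, minutes = 21.13637; 34 + 21.13637/60 = 34.352273
  S → negative
  Longitude: split at 3 digits → 058° and 15.7971′; 58 + 15.7971/60 = 58.263285
  hemisphere W, so the sign is −
Point 4:
  Latitude: degrees = first 2 digits = 43, minutes = 8.904; 43 + 8.904/60 = 43.148400
  hemisphere S, so the sign is −
  Lon: degrees = first 3 digits = 73, minutes = 29.2934; 73 + 29.2934/60 = 73.488223
  W ⇒ negate
Point 5:
  Latitude: degrees = first 2 digits = 43, minutes = 58.8214; 43 + 58.8214/60 = 43.980357
  S ⇒ negate
  Longitude: degrees = first 3 digits = 55, minutes = 4.18354; 55 + 4.18354/60 = 55.069726
  W → negative

1. -87.90083, -37.32622
2. -0.45042, 178.94528
3. -34.35227, -58.26329
4. -43.14840, -73.48822
5. -43.98036, -55.06973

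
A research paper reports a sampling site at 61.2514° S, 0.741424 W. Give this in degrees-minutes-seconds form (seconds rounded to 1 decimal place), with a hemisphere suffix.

Latitude: whole degrees 61; 15.08400′ → 15′ and 5.040″
Lon: whole degrees 0; 44.48544′ → 44′ and 29.126″

61°15′5.0″ S, 0°44′29.1″ W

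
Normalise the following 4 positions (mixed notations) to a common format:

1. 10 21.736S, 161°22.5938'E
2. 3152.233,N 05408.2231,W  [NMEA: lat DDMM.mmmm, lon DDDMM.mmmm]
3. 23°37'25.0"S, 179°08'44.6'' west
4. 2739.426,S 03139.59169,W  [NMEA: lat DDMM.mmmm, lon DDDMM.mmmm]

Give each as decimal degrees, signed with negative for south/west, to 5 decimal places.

1. -10.36227, 161.37656
2. 31.87055, -54.13705
3. -23.62361, -179.14572
4. -27.65710, -31.65986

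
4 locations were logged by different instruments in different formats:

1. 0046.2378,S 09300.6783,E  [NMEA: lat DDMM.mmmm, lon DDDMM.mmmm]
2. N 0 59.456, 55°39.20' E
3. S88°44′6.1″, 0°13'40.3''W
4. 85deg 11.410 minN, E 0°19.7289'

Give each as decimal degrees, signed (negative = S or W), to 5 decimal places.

Point 1:
  Lat: split at 2 digits → 00° and 46.2378′; 0 + 46.2378/60 = 0.770630
  S → negative
  Longitude: degrees = first 3 digits = 93, minutes = 0.6783; 93 + 0.6783/60 = 93.011305
  E → positive
Point 2:
  Latitude: 59.456′ = 0.990933°; total 0.990933
  N → positive
  Lon: 39.2′ = 0.653333°; total 55.653333
  E ⇒ keep positive
Point 3:
  Lat: 44′ + 6.1″ = 44.10167′; 88 + 44.10167/60 = 88.735028
  hemisphere S, so the sign is −
  Lon: 0° + 13/60 + 40.3/3600 = 0 + 0.216667 + 0.011194 = 0.227861
  W → negative
Point 4:
  Lat: 11.41′ = 0.190167°; total 85.190167
  N ⇒ keep positive
  λ: 19.7289′ = 0.328815°; total 0.328815
  E → positive

1. -0.77063, 93.01131
2. 0.99093, 55.65333
3. -88.73503, -0.22786
4. 85.19017, 0.32882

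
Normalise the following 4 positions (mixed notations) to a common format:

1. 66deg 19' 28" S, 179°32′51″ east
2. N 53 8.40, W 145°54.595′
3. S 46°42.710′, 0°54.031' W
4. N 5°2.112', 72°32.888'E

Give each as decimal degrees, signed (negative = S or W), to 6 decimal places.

1. -66.324444, 179.547500
2. 53.140000, -145.909917
3. -46.711833, -0.900517
4. 5.035200, 72.548133

Point 1:
  Latitude: 19′ + 28″ = 19.46667′; 66 + 19.46667/60 = 66.3244444
  S ⇒ negate
  λ: 179° + 32/60 + 51/3600 = 179 + 0.533333 + 0.014167 = 179.5475000
  E → positive
Point 2:
  φ: 8.4′ = 0.140000°; total 53.1400000
  N ⇒ keep positive
  Lon: 54.595′ = 0.909917°; total 145.9099167
  W ⇒ negate
Point 3:
  Latitude: 46 + 42.71/60 = 46.7118333
  hemisphere S, so the sign is −
  Longitude: 54.031′ = 0.900517°; total 0.9005167
  W → negative
Point 4:
  Lat: 2.112′ = 0.035200°; total 5.0352000
  N ⇒ keep positive
  λ: 72 + 32.888/60 = 72.5481333
  E ⇒ keep positive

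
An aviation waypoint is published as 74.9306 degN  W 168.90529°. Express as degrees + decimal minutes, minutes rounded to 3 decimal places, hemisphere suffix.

74° 55.836′ N, 168° 54.317′ W

Latitude: minutes = (74.930600 − 74) × 60 = 55.83600
λ: minutes = (168.905290 − 168) × 60 = 54.31740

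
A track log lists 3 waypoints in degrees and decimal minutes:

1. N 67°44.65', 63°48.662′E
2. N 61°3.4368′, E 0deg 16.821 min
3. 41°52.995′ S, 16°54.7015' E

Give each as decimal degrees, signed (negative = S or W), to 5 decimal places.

Point 1:
  Lat: 67 + 44.65/60 = 67.744167
  N → positive
  Longitude: 63 + 48.662/60 = 63.811033
  E → positive
Point 2:
  Lat: 61 + 3.4368/60 = 61.057280
  N ⇒ keep positive
  Lon: 16.821′ = 0.280350°; total 0.280350
  E ⇒ keep positive
Point 3:
  φ: 52.995′ = 0.883250°; total 41.883250
  S → negative
  λ: 16 + 54.7015/60 = 16.911692
  E → positive

1. 67.74417, 63.81103
2. 61.05728, 0.28035
3. -41.88325, 16.91169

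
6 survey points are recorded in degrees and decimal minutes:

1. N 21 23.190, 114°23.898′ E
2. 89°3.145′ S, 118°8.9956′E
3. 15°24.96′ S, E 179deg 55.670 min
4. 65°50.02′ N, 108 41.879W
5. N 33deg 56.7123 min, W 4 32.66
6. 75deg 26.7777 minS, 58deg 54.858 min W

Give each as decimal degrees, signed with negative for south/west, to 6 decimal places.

1. 21.386500, 114.398300
2. -89.052417, 118.149927
3. -15.416000, 179.927833
4. 65.833667, -108.697983
5. 33.945205, -4.544333
6. -75.446295, -58.914300

Point 1:
  φ: 21 + 23.19/60 = 21.3865000
  N ⇒ keep positive
  Longitude: 23.898′ = 0.398300°; total 114.3983000
  E ⇒ keep positive
Point 2:
  φ: 3.145′ = 0.052417°; total 89.0524167
  S ⇒ negate
  Longitude: 8.9956′ = 0.149927°; total 118.1499267
  E → positive
Point 3:
  φ: 15 + 24.96/60 = 15.4160000
  hemisphere S, so the sign is −
  Lon: 55.67′ = 0.927833°; total 179.9278333
  E ⇒ keep positive
Point 4:
  φ: 65 + 50.02/60 = 65.8336667
  N ⇒ keep positive
  λ: 41.879′ = 0.697983°; total 108.6979833
  W → negative
Point 5:
  φ: 33 + 56.7123/60 = 33.9452050
  N → positive
  Lon: 32.66′ = 0.544333°; total 4.5443333
  hemisphere W, so the sign is −
Point 6:
  Latitude: 75 + 26.7777/60 = 75.4462950
  hemisphere S, so the sign is −
  λ: 54.858′ = 0.914300°; total 58.9143000
  W → negative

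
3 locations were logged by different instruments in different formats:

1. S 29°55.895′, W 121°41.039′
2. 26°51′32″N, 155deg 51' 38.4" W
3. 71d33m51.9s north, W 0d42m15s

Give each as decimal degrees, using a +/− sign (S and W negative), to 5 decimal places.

1. -29.93158, -121.68398
2. 26.85889, -155.86067
3. 71.56442, -0.70417

Point 1:
  φ: 55.895′ = 0.931583°; total 29.931583
  S → negative
  Lon: 41.039′ = 0.683983°; total 121.683983
  W ⇒ negate
Point 2:
  Latitude: 26 + 51/60 + 32/3600 = 26.858889
  N ⇒ keep positive
  Lon: 155 + 51/60 + 38.4/3600 = 155.860667
  W → negative
Point 3:
  φ: 71° + 33/60 + 51.9/3600 = 71 + 0.550000 + 0.014417 = 71.564417
  N → positive
  Longitude: 0° + 42/60 + 15/3600 = 0 + 0.700000 + 0.004167 = 0.704167
  W → negative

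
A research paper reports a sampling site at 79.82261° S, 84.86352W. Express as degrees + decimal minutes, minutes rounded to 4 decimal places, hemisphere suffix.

Lat: minutes = (79.822610 − 79) × 60 = 49.356600
Longitude: 84° + 0.863520 × 60 = 84° 51.811200′

79° 49.3566′ S, 84° 51.8112′ W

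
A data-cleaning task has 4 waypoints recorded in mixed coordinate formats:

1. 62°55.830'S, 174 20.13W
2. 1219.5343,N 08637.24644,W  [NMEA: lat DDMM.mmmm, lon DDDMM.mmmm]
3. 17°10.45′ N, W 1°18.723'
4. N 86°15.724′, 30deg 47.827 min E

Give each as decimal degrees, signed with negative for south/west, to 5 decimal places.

Point 1:
  Latitude: 62 + 55.83/60 = 62.930500
  hemisphere S, so the sign is −
  λ: 174 + 20.13/60 = 174.335500
  W → negative
Point 2:
  Lat: degrees = first 2 digits = 12, minutes = 19.5343; 12 + 19.5343/60 = 12.325572
  N ⇒ keep positive
  Lon: degrees = first 3 digits = 86, minutes = 37.24644; 86 + 37.24644/60 = 86.620774
  hemisphere W, so the sign is −
Point 3:
  Lat: 10.45′ = 0.174167°; total 17.174167
  N → positive
  Longitude: 1 + 18.723/60 = 1.312050
  W ⇒ negate
Point 4:
  Latitude: 86 + 15.724/60 = 86.262067
  N ⇒ keep positive
  λ: 30 + 47.827/60 = 30.797117
  E ⇒ keep positive

1. -62.93050, -174.33550
2. 12.32557, -86.62077
3. 17.17417, -1.31205
4. 86.26207, 30.79712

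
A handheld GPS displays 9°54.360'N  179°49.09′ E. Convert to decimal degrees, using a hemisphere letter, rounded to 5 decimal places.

Latitude: 54.36′ = 0.906000°; total 9.906000
Longitude: 179 + 49.09/60 = 179.818167

9.90600° N, 179.81817° E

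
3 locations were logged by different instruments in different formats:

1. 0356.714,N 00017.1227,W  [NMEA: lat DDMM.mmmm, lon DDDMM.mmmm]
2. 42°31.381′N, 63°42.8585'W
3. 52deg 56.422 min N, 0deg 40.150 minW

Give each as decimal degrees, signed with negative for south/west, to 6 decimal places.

1. 3.945233, -0.285378
2. 42.523017, -63.714308
3. 52.940367, -0.669167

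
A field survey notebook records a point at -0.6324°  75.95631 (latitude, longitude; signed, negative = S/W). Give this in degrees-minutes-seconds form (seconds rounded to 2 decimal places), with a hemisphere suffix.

0°37′56.64″ S, 75°57′22.72″ E

Latitude is negative → S; |value| = 0.632400
Latitude: whole degrees 0; 37.94400′ → 37′ and 56.6400″
λ: 0.956310 × 60 = 57.37860′ → 57′, remainder × 60 = 22.7160″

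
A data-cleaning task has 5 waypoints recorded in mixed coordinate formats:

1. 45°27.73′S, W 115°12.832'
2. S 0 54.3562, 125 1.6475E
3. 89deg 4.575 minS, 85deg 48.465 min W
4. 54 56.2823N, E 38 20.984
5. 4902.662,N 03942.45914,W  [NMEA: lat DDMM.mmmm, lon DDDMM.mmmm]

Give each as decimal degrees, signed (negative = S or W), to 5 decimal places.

1. -45.46217, -115.21387
2. -0.90594, 125.02746
3. -89.07625, -85.80775
4. 54.93804, 38.34973
5. 49.04437, -39.70765

Point 1:
  φ: 27.73′ = 0.462167°; total 45.462167
  S → negative
  Lon: 12.832′ = 0.213867°; total 115.213867
  hemisphere W, so the sign is −
Point 2:
  Lat: 54.3562′ = 0.905937°; total 0.905937
  hemisphere S, so the sign is −
  Lon: 125 + 1.6475/60 = 125.027458
  E ⇒ keep positive
Point 3:
  Latitude: 4.575′ = 0.076250°; total 89.076250
  S → negative
  Longitude: 48.465′ = 0.807750°; total 85.807750
  W ⇒ negate
Point 4:
  Latitude: 54 + 56.2823/60 = 54.938038
  N ⇒ keep positive
  Longitude: 38 + 20.984/60 = 38.349733
  E ⇒ keep positive
Point 5:
  φ: degrees = first 2 digits = 49, minutes = 2.662; 49 + 2.662/60 = 49.044367
  N → positive
  Lon: degrees = first 3 digits = 39, minutes = 42.45914; 39 + 42.45914/60 = 39.707652
  hemisphere W, so the sign is −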